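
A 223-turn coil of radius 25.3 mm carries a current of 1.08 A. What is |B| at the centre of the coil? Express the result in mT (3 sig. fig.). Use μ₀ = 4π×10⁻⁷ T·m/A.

For an N-turn flat coil, B = Nμ₀I/(2R) with R = 0.0253 m.
B = 223 × 2.68×10⁻⁵ T = 5.98×10⁻³ T.

B ≈ 5.98 mT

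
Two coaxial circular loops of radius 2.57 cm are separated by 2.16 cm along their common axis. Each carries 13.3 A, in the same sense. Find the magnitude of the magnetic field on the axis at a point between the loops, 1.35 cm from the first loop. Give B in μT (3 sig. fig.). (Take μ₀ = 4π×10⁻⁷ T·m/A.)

Each loop contributes B = μ₀IR²/[2(R²+z²)^(3/2)] on the axis, with z measured from that loop.
Loop 1 (z = 0.0135 m): B₁ = 2.26×10⁻⁴ T. Loop 2 (z = 0.0081 m): B₂ = 2.82×10⁻⁴ T.
The fields add: B = B₁ + B₂ = 5.08×10⁻⁴ T.

B ≈ 508 μT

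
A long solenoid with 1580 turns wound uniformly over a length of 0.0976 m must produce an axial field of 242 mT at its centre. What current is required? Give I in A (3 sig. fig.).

I ≈ 11.9 A

Inside a long solenoid B = μ₀nI with n = 1.619×10⁴ m⁻¹, so I = B/(μ₀n).
I = 0.242 / (4π×10⁻⁷ × 1.619×10⁴) = 11.9 A.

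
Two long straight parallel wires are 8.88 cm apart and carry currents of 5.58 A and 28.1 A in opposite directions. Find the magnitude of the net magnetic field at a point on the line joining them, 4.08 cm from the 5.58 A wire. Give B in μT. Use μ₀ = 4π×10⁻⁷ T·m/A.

Each long wire gives B = μ₀I/(2πd). Distances are d₁ = 0.0408 m and d₂ = 0.048 m.
B₁ = 2.74×10⁻⁵ T, B₂ = 1.17×10⁻⁴ T.
Between antiparallel currents both contributions point the same way, so they add. B = B₁ + B₂ = 2.74×10⁻⁵ + 1.17×10⁻⁴ = 1.44×10⁻⁴ T.

B ≈ 144 μT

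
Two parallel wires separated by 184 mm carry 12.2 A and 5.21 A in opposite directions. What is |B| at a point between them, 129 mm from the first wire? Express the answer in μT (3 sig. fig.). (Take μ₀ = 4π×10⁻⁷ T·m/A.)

Each long wire gives B = μ₀I/(2πd). Distances are d₁ = 0.129 m and d₂ = 0.055 m.
B₁ = 1.89×10⁻⁵ T, B₂ = 1.89×10⁻⁵ T.
Between antiparallel currents both contributions point the same way, so they add. B = B₁ + B₂ = 1.89×10⁻⁵ + 1.89×10⁻⁵ = 3.79×10⁻⁵ T.

B ≈ 37.9 μT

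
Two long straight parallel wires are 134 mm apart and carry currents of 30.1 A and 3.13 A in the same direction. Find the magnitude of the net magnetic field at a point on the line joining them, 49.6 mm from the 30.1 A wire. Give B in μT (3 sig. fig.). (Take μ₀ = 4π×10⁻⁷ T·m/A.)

Each long wire gives B = μ₀I/(2πd). Distances are d₁ = 0.0496 m and d₂ = 0.0844 m.
B₁ = 1.21×10⁻⁴ T, B₂ = 7.42×10⁻⁶ T.
Between parallel currents the two contributions point in opposite directions, so they subtract. B = |B₁ − B₂| = |1.21×10⁻⁴ − 7.42×10⁻⁶| = 1.14×10⁻⁴ T.

B ≈ 114 μT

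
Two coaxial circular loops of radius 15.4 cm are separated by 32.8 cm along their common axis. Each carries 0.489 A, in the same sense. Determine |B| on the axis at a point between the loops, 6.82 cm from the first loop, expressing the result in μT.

Each loop contributes B = μ₀IR²/[2(R²+z²)^(3/2)] on the axis, with z measured from that loop.
Loop 1 (z = 0.0682 m): B₁ = 1.53×10⁻⁶ T. Loop 2 (z = 0.2598 m): B₂ = 2.65×10⁻⁷ T.
The fields add: B = B₁ + B₂ = 1.79×10⁻⁶ T.

B ≈ 1.79 μT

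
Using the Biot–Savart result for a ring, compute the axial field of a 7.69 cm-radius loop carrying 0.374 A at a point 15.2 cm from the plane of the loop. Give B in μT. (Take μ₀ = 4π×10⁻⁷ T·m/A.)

B ≈ 0.281 μT

On the axis of a circular loop, B = μ₀IR² / [2(R²+z²)^(3/2)].
R² + z² = (0.0769)² + (0.152)² = 0.02902 m², and (R²+z²)^(3/2) = 4.94×10⁻³ m³.
B = (4π×10⁻⁷ × 0.374 × 0.005914) / (2 × 4.94×10⁻³) = 2.81×10⁻⁷ T.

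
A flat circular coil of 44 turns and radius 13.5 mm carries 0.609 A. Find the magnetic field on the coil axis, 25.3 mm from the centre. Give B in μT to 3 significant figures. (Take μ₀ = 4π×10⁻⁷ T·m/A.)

For an N-turn flat coil, B = Nμ₀IR²/[2(R²+z²)^(3/2)] with R = 0.0135 m, z = 0.0253 m.
B = 44 × 2.96×10⁻⁶ T = 1.30×10⁻⁴ T.

B ≈ 130 μT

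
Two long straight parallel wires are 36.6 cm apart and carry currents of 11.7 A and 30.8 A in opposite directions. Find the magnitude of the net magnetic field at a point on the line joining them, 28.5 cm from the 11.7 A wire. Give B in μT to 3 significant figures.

B ≈ 84.3 μT

Each long wire gives B = μ₀I/(2πd). Distances are d₁ = 0.285 m and d₂ = 0.081 m.
B₁ = 8.21×10⁻⁶ T, B₂ = 7.60×10⁻⁵ T.
Between antiparallel currents both contributions point the same way, so they add. B = B₁ + B₂ = 8.21×10⁻⁶ + 7.60×10⁻⁵ = 8.43×10⁻⁵ T.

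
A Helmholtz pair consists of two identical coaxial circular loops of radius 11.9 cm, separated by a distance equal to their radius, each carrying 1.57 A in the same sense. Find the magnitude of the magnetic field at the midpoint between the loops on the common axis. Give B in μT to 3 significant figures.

B ≈ 11.9 μT

Each loop contributes B = μ₀IR²/[2(R²+z²)^(3/2)] on the axis, with z measured from that loop.
Loop 1 (z = 0.0595 m): B₁ = 5.93×10⁻⁶ T. Loop 2 (z = 0.0595 m): B₂ = 5.93×10⁻⁶ T.
The fields add: B = B₁ + B₂ = 1.19×10⁻⁵ T.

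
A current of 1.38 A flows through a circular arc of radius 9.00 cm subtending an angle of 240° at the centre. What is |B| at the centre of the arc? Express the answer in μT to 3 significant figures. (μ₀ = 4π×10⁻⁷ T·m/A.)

The Biot–Savart field of a circular arc at its centre is B = μ₀Iφ/(4πR), with φ = 4.189 rad.
B = (4π×10⁻⁷ × 1.38 × 4.189) / (4π × 0.09) = 6.42×10⁻⁶ T.

B ≈ 6.42 μT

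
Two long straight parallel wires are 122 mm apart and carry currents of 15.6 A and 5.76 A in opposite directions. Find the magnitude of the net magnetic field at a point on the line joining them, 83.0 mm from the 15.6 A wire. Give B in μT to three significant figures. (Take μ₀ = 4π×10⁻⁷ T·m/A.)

B ≈ 67.1 μT

Each long wire gives B = μ₀I/(2πd). Distances are d₁ = 0.083 m and d₂ = 0.039 m.
B₁ = 3.76×10⁻⁵ T, B₂ = 2.95×10⁻⁵ T.
Between antiparallel currents both contributions point the same way, so they add. B = B₁ + B₂ = 3.76×10⁻⁵ + 2.95×10⁻⁵ = 6.71×10⁻⁵ T.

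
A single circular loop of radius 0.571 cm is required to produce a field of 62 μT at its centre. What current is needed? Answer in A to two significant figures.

I ≈ 0.56 A

At the centre of a circular loop B = μ₀I/(2R), so I = 2RB/μ₀.
With R = 0.00571 m, I = 2 × 0.00571 × 6.20×10⁻⁵ / (4π×10⁻⁷) = 0.563 A.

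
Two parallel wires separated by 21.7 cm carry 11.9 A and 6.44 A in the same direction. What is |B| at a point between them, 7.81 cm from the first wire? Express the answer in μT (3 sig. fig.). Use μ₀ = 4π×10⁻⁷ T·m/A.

B ≈ 21.2 μT

Each long wire gives B = μ₀I/(2πd). Distances are d₁ = 0.0781 m and d₂ = 0.1389 m.
B₁ = 3.05×10⁻⁵ T, B₂ = 9.27×10⁻⁶ T.
Between parallel currents the two contributions point in opposite directions, so they subtract. B = |B₁ − B₂| = |3.05×10⁻⁵ − 9.27×10⁻⁶| = 2.12×10⁻⁵ T.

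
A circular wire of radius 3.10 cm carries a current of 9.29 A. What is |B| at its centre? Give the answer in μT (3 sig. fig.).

B ≈ 188 μT

At the centre of a circular loop the Biot–Savart law gives B = μ₀I/(2R).
B = (4π×10⁻⁷ × 9.29) / (2 × 0.031) = 1.88×10⁻⁴ T.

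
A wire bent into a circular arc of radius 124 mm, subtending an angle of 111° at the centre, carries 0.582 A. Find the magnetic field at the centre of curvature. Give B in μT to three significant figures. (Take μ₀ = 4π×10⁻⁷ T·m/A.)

B ≈ 0.909 μT

The Biot–Savart field of a circular arc at its centre is B = μ₀Iφ/(4πR), with φ = 1.937 rad.
B = (4π×10⁻⁷ × 0.582 × 1.937) / (4π × 0.124) = 9.09×10⁻⁷ T.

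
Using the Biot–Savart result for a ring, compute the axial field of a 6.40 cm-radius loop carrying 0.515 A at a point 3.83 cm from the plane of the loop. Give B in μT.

On the axis of a circular loop, B = μ₀IR² / [2(R²+z²)^(3/2)].
R² + z² = (0.064)² + (0.0383)² = 0.005563 m², and (R²+z²)^(3/2) = 4.15×10⁻⁴ m³.
B = (4π×10⁻⁷ × 0.515 × 0.004096) / (2 × 4.15×10⁻⁴) = 3.19×10⁻⁶ T.

B ≈ 3.19 μT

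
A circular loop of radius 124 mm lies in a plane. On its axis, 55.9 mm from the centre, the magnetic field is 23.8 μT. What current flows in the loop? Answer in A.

I ≈ 6.20 A

On the axis of a loop, B = μ₀IR²/[2(R²+z²)^(3/2)], so I = 2B(R²+z²)^(3/2)/(μ₀R²).
R² + z² = 0.01538 + 0.003125 = 0.0185 m²; raised to 3/2 gives 2.52×10⁻³ m³.
I = 2 × 2.38×10⁻⁵ × 2.52×10⁻³ / (1.26×10⁻⁶ × 0.01538) = 6.20 A.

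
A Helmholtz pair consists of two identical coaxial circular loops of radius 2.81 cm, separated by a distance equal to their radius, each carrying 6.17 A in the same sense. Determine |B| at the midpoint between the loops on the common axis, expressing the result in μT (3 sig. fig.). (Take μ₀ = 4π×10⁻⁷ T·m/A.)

Each loop contributes B = μ₀IR²/[2(R²+z²)^(3/2)] on the axis, with z measured from that loop.
Loop 1 (z = 0.01405 m): B₁ = 9.87×10⁻⁵ T. Loop 2 (z = 0.01405 m): B₂ = 9.87×10⁻⁵ T.
The fields add: B = B₁ + B₂ = 1.97×10⁻⁴ T.

B ≈ 197 μT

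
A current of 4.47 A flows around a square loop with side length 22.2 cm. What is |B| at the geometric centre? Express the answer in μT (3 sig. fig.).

B ≈ 22.8 μT

Each side is a finite straight segment at perpendicular distance d = a/(2 tan(π/4)) = 0.111 m from the centre, with end-angles ±π/4.
One side contributes B₁ = (μ₀I/4πd)·2 sin(π/4) = 5.70×10⁻⁶ T.
All 4 sides add in the same direction: B = 4 × 5.70×10⁻⁶ = 2.28×10⁻⁵ T.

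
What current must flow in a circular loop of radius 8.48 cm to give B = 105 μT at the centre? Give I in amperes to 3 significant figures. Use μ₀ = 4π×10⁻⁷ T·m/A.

At the centre of a circular loop B = μ₀I/(2R), so I = 2RB/μ₀.
With R = 0.0848 m, I = 2 × 0.0848 × 1.05×10⁻⁴ / (4π×10⁻⁷) = 14.2 A.

I ≈ 14.2 A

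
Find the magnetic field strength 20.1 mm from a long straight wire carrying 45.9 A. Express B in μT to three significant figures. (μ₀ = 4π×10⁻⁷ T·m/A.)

B ≈ 457 μT

For an infinitely long straight wire, B = μ₀I/(2πd).
B = (4π×10⁻⁷ × 45.9) / (2π × 0.0201) = 4.57×10⁻⁴ T.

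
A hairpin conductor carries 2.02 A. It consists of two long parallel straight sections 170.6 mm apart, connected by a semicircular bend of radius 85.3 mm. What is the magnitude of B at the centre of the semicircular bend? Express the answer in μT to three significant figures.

B ≈ 12.2 μT

The semicircular arc contributes B_arc = μ₀I·π/(4πR) = μ₀I/(4R) = 7.44×10⁻⁶ T.
Each semi-infinite lead is at perpendicular distance R = 0.0853 m from the centre, with the perpendicular foot at its near end, so it contributes μ₀I/(4πR); both point the same way, together 4.74×10⁻⁶ T.
Arc and leads all point the same direction: B = 7.44×10⁻⁶ + 4.74×10⁻⁶ = 1.22×10⁻⁵ T.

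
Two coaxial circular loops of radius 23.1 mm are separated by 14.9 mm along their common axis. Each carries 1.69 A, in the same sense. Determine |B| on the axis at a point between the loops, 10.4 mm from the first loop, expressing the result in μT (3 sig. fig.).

Each loop contributes B = μ₀IR²/[2(R²+z²)^(3/2)] on the axis, with z measured from that loop.
Loop 1 (z = 0.0104 m): B₁ = 3.49×10⁻⁵ T. Loop 2 (z = 0.0045 m): B₂ = 4.35×10⁻⁵ T.
The fields add: B = B₁ + B₂ = 7.83×10⁻⁵ T.

B ≈ 78.3 μT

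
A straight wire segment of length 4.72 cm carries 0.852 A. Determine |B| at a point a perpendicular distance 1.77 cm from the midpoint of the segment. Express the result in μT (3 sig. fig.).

For a finite straight segment, B = (μ₀I/4πd)(sinθ₁ + sinθ₂), where θ₁, θ₂ are the angles from the perpendicular to each end.
The perpendicular from the point meets the wire at its midpoint, so each end is L/2 = 0.0236 m away along the wire.
sinθ₁ = 0.0236/√(0.0236²+0.0177²) = 0.8000; sinθ₂ = 0.0236/√(0.0236²+0.0177²) = 0.8000.
B = (4π×10⁻⁷ × 0.852) / (4π × 0.0177) × (0.8000 + 0.8000) = 7.70×10⁻⁶ T.

B ≈ 7.70 μT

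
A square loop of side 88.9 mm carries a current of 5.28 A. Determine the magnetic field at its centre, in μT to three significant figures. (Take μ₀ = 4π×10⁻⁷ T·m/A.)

B ≈ 67.2 μT

Each side is a finite straight segment at perpendicular distance d = a/(2 tan(π/4)) = 0.04445 m from the centre, with end-angles ±π/4.
One side contributes B₁ = (μ₀I/4πd)·2 sin(π/4) = 1.68×10⁻⁵ T.
All 4 sides add in the same direction: B = 4 × 1.68×10⁻⁵ = 6.72×10⁻⁵ T.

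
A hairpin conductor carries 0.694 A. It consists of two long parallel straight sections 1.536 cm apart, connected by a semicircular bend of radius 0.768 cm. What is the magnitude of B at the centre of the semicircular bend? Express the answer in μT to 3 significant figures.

The semicircular arc contributes B_arc = μ₀I·π/(4πR) = μ₀I/(4R) = 2.84×10⁻⁵ T.
Each semi-infinite lead is at perpendicular distance R = 0.00768 m from the centre, with the perpendicular foot at its near end, so it contributes μ₀I/(4πR); both point the same way, together 1.81×10⁻⁵ T.
Arc and leads all point the same direction: B = 2.84×10⁻⁵ + 1.81×10⁻⁵ = 4.65×10⁻⁵ T.

B ≈ 46.5 μT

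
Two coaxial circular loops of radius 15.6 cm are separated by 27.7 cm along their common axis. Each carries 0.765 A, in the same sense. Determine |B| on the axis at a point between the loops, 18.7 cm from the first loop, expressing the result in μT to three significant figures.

Each loop contributes B = μ₀IR²/[2(R²+z²)^(3/2)] on the axis, with z measured from that loop.
Loop 1 (z = 0.187 m): B₁ = 8.10×10⁻⁷ T. Loop 2 (z = 0.09 m): B₂ = 2.00×10⁻⁶ T.
The fields add: B = B₁ + B₂ = 2.81×10⁻⁶ T.

B ≈ 2.81 μT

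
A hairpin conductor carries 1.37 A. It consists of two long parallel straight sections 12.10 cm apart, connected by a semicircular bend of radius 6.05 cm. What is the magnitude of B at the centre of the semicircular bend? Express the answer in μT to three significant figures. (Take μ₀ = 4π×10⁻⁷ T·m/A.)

B ≈ 11.6 μT

The semicircular arc contributes B_arc = μ₀I·π/(4πR) = μ₀I/(4R) = 7.11×10⁻⁶ T.
Each semi-infinite lead is at perpendicular distance R = 0.0605 m from the centre, with the perpendicular foot at its near end, so it contributes μ₀I/(4πR); both point the same way, together 4.53×10⁻⁶ T.
Arc and leads all point the same direction: B = 7.11×10⁻⁶ + 4.53×10⁻⁶ = 1.16×10⁻⁵ T.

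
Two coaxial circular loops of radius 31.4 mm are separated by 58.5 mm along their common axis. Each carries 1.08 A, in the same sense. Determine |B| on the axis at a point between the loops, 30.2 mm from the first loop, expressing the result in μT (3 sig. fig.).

B ≈ 16.9 μT

Each loop contributes B = μ₀IR²/[2(R²+z²)^(3/2)] on the axis, with z measured from that loop.
Loop 1 (z = 0.0302 m): B₁ = 8.09×10⁻⁶ T. Loop 2 (z = 0.0283 m): B₂ = 8.86×10⁻⁶ T.
The fields add: B = B₁ + B₂ = 1.69×10⁻⁵ T.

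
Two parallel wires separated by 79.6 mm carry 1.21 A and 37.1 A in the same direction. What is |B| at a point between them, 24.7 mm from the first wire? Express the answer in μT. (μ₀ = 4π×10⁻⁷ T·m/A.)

B ≈ 125 μT

Each long wire gives B = μ₀I/(2πd). Distances are d₁ = 0.0247 m and d₂ = 0.0549 m.
B₁ = 9.80×10⁻⁶ T, B₂ = 1.35×10⁻⁴ T.
Between parallel currents the two contributions point in opposite directions, so they subtract. B = |B₁ − B₂| = |9.80×10⁻⁶ − 1.35×10⁻⁴| = 1.25×10⁻⁴ T.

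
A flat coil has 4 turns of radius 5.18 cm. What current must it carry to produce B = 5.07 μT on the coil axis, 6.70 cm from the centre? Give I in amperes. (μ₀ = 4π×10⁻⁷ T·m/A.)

For an N-turn coil, B = Nμ₀IR²/[2(R²+z²)^(3/2)] with R = 0.0518 m, z = 0.067 m, so I = 2B(R²+z²)^(3/2)/(Nμ₀R²) = 2 × 5.07×10⁻⁶ × 6.07×10⁻⁴ / (4 × 4π×10⁻⁷ × 0.002683) = 0.457 A.

I ≈ 0.457 A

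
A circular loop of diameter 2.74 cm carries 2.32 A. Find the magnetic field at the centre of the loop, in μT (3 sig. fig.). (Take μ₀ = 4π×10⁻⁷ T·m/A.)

B ≈ 106 μT

At the centre of a circular loop the Biot–Savart law gives B = μ₀I/(2R) (so R = 0.0137 m).
B = (4π×10⁻⁷ × 2.32) / (2 × 0.0137) = 1.06×10⁻⁴ T.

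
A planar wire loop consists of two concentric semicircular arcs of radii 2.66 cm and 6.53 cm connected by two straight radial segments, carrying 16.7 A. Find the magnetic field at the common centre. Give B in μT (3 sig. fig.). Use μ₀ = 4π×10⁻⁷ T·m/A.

B ≈ 117 μT

The radial connectors point toward the centre, so dl × r̂ = 0 and they contribute nothing.
Each semicircle gives μ₀I/(4R): inner arc 1.97×10⁻⁴ T, outer arc 8.03×10⁻⁵ T.
The two arcs carry current in opposite angular senses, so their fields oppose: B = |1.97×10⁻⁴ − 8.03×10⁻⁵| = 1.17×10⁻⁴ T.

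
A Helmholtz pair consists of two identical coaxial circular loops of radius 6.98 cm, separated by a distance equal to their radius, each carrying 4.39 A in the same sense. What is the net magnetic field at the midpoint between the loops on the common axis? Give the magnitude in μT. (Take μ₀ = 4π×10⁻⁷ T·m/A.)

Each loop contributes B = μ₀IR²/[2(R²+z²)^(3/2)] on the axis, with z measured from that loop.
Loop 1 (z = 0.0349 m): B₁ = 2.83×10⁻⁵ T. Loop 2 (z = 0.0349 m): B₂ = 2.83×10⁻⁵ T.
The fields add: B = B₁ + B₂ = 5.66×10⁻⁵ T.

B ≈ 56.6 μT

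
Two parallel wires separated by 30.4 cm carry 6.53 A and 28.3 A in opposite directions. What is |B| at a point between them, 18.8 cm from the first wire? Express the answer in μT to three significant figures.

Each long wire gives B = μ₀I/(2πd). Distances are d₁ = 0.188 m and d₂ = 0.116 m.
B₁ = 6.95×10⁻⁶ T, B₂ = 4.88×10⁻⁵ T.
Between antiparallel currents both contributions point the same way, so they add. B = B₁ + B₂ = 6.95×10⁻⁶ + 4.88×10⁻⁵ = 5.57×10⁻⁵ T.

B ≈ 55.7 μT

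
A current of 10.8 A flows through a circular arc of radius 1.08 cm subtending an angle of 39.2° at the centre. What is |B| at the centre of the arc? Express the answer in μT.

B ≈ 68.4 μT

The Biot–Savart field of a circular arc at its centre is B = μ₀Iφ/(4πR), with φ = 0.6842 rad.
B = (4π×10⁻⁷ × 10.8 × 0.6842) / (4π × 0.0108) = 6.84×10⁻⁵ T.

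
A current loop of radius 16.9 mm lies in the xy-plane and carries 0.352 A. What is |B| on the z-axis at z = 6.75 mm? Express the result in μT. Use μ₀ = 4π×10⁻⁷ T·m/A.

B ≈ 10.5 μT

On the axis of a circular loop, B = μ₀IR² / [2(R²+z²)^(3/2)].
R² + z² = (0.0169)² + (0.00675)² = 0.0003312 m², and (R²+z²)^(3/2) = 6.03×10⁻⁶ m³.
B = (4π×10⁻⁷ × 0.352 × 0.0002856) / (2 × 6.03×10⁻⁶) = 1.05×10⁻⁵ T.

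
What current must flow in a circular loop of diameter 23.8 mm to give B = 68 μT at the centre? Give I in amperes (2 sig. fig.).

I ≈ 1.3 A

At the centre of a circular loop B = μ₀I/(2R), so I = 2RB/μ₀.
With R = 0.0119 m, I = 2 × 0.0119 × 6.80×10⁻⁵ / (4π×10⁻⁷) = 1.29 A.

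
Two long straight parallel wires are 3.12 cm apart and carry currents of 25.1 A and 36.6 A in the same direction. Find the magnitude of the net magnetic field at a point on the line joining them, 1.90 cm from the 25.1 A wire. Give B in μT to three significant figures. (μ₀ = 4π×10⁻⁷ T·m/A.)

Each long wire gives B = μ₀I/(2πd). Distances are d₁ = 0.019 m and d₂ = 0.0122 m.
B₁ = 2.64×10⁻⁴ T, B₂ = 6.00×10⁻⁴ T.
Between parallel currents the two contributions point in opposite directions, so they subtract. B = |B₁ − B₂| = |2.64×10⁻⁴ − 6.00×10⁻⁴| = 3.36×10⁻⁴ T.

B ≈ 336 μT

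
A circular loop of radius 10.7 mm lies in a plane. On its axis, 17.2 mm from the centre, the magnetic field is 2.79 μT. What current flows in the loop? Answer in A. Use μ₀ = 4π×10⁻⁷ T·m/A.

I ≈ 0.322 A

On the axis of a loop, B = μ₀IR²/[2(R²+z²)^(3/2)], so I = 2B(R²+z²)^(3/2)/(μ₀R²).
R² + z² = 0.0001145 + 0.0002958 = 0.0004103 m²; raised to 3/2 gives 8.31×10⁻⁶ m³.
I = 2 × 2.79×10⁻⁶ × 8.31×10⁻⁶ / (1.26×10⁻⁶ × 0.0001145) = 0.322 A.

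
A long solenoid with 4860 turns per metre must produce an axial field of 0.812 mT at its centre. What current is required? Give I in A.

Inside a long solenoid B = μ₀nI with n = 4860 m⁻¹, so I = B/(μ₀n).
I = 8.12×10⁻⁴ / (4π×10⁻⁷ × 4860) = 0.133 A.

I ≈ 0.133 A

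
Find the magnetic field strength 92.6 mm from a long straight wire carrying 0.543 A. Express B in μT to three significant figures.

B ≈ 1.17 μT

For an infinitely long straight wire, B = μ₀I/(2πd).
B = (4π×10⁻⁷ × 0.543) / (2π × 0.0926) = 1.17×10⁻⁶ T.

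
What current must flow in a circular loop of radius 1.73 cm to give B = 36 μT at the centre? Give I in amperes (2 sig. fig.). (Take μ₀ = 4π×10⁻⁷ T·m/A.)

I ≈ 0.99 A

At the centre of a circular loop B = μ₀I/(2R), so I = 2RB/μ₀.
With R = 0.0173 m, I = 2 × 0.0173 × 3.60×10⁻⁵ / (4π×10⁻⁷) = 0.991 A.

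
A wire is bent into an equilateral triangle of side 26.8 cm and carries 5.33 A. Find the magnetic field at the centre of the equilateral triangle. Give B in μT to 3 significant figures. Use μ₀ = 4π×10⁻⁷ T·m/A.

Each side is a finite straight segment at perpendicular distance d = a/(2 tan(π/3)) = 0.07736 m from the centre, with end-angles ±π/3.
One side contributes B₁ = (μ₀I/4πd)·2 sin(π/3) = 1.19×10⁻⁵ T.
All 3 sides add in the same direction: B = 3 × 1.19×10⁻⁵ = 3.58×10⁻⁵ T.

B ≈ 35.8 μT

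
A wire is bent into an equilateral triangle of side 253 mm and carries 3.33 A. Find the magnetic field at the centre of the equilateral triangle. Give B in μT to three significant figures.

Each side is a finite straight segment at perpendicular distance d = a/(2 tan(π/3)) = 0.07303 m from the centre, with end-angles ±π/3.
One side contributes B₁ = (μ₀I/4πd)·2 sin(π/3) = 7.90×10⁻⁶ T.
All 3 sides add in the same direction: B = 3 × 7.90×10⁻⁶ = 2.37×10⁻⁵ T.

B ≈ 23.7 μT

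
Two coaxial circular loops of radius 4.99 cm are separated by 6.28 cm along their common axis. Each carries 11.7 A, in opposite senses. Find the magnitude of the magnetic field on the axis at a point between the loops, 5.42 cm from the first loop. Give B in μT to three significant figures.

B ≈ 95.2 μT

Each loop contributes B = μ₀IR²/[2(R²+z²)^(3/2)] on the axis, with z measured from that loop.
Loop 1 (z = 0.0542 m): B₁ = 4.58×10⁻⁵ T. Loop 2 (z = 0.0086 m): B₂ = 1.41×10⁻⁴ T.
The fields oppose: B = |B₁ − B₂| = 9.52×10⁻⁵ T.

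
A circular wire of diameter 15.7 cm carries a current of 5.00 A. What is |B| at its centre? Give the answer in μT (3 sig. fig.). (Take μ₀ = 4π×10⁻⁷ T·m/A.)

At the centre of a circular loop the Biot–Savart law gives B = μ₀I/(2R) (so R = 0.0785 m).
B = (4π×10⁻⁷ × 5.00) / (2 × 0.0785) = 4.00×10⁻⁵ T.

B ≈ 40.0 μT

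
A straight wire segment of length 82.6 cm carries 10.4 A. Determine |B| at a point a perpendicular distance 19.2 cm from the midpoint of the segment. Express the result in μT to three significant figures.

For a finite straight segment, B = (μ₀I/4πd)(sinθ₁ + sinθ₂), where θ₁, θ₂ are the angles from the perpendicular to each end.
The perpendicular from the point meets the wire at its midpoint, so each end is L/2 = 0.413 m away along the wire.
sinθ₁ = 0.413/√(0.413²+0.192²) = 0.9068; sinθ₂ = 0.413/√(0.413²+0.192²) = 0.9068.
B = (4π×10⁻⁷ × 10.4) / (4π × 0.192) × (0.9068 + 0.9068) = 9.82×10⁻⁶ T.

B ≈ 9.82 μT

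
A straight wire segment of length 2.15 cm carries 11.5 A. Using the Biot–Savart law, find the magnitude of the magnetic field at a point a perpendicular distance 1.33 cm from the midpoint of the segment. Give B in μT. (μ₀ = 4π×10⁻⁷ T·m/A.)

For a finite straight segment, B = (μ₀I/4πd)(sinθ₁ + sinθ₂), where θ₁, θ₂ are the angles from the perpendicular to each end.
The perpendicular from the point meets the wire at its midpoint, so each end is L/2 = 0.01075 m away along the wire.
sinθ₁ = 0.01075/√(0.01075²+0.0133²) = 0.6286; sinθ₂ = 0.01075/√(0.01075²+0.0133²) = 0.6286.
B = (4π×10⁻⁷ × 11.5) / (4π × 0.0133) × (0.6286 + 0.6286) = 1.09×10⁻⁴ T.

B ≈ 109 μT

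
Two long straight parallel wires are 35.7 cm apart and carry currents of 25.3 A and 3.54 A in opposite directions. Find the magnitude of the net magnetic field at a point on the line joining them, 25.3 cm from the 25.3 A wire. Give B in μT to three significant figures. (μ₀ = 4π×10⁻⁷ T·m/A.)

B ≈ 26.8 μT

Each long wire gives B = μ₀I/(2πd). Distances are d₁ = 0.253 m and d₂ = 0.104 m.
B₁ = 2.00×10⁻⁵ T, B₂ = 6.81×10⁻⁶ T.
Between antiparallel currents both contributions point the same way, so they add. B = B₁ + B₂ = 2.00×10⁻⁵ + 6.81×10⁻⁶ = 2.68×10⁻⁵ T.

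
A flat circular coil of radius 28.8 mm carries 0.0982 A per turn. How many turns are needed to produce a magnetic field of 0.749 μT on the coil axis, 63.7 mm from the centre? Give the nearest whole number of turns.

N = 5

For an N-turn coil, B = Nμ₀IR²/[2(R²+z²)^(3/2)]. A single turn gives B₁ = 1.50×10⁻⁷ T with R = 0.0288 m, z = 0.0637 m.
N = B/B₁ = 7.49×10⁻⁷ / 1.50×10⁻⁷ = 5.00.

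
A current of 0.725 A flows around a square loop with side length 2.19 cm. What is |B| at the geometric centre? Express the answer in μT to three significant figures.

B ≈ 37.5 μT

Each side is a finite straight segment at perpendicular distance d = a/(2 tan(π/4)) = 0.01095 m from the centre, with end-angles ±π/4.
One side contributes B₁ = (μ₀I/4πd)·2 sin(π/4) = 9.36×10⁻⁶ T.
All 4 sides add in the same direction: B = 4 × 9.36×10⁻⁶ = 3.75×10⁻⁵ T.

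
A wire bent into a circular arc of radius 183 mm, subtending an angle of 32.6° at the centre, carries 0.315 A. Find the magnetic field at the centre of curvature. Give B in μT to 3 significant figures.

The Biot–Savart field of a circular arc at its centre is B = μ₀Iφ/(4πR), with φ = 0.569 rad.
B = (4π×10⁻⁷ × 0.315 × 0.569) / (4π × 0.183) = 9.79×10⁻⁸ T.

B ≈ 0.0979 μT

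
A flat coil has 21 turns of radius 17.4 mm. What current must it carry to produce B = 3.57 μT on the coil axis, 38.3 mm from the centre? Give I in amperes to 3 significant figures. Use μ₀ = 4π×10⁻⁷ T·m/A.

I ≈ 0.0665 A

For an N-turn coil, B = Nμ₀IR²/[2(R²+z²)^(3/2)] with R = 0.0174 m, z = 0.0383 m, so I = 2B(R²+z²)^(3/2)/(Nμ₀R²) = 2 × 3.57×10⁻⁶ × 7.44×10⁻⁵ / (21 × 4π×10⁻⁷ × 0.0003028) = 6.65×10⁻² A.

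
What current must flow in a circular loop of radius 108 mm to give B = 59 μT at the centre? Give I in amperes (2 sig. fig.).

I ≈ 10 A

At the centre of a circular loop B = μ₀I/(2R), so I = 2RB/μ₀.
With R = 0.108 m, I = 2 × 0.108 × 5.90×10⁻⁵ / (4π×10⁻⁷) = 10.1 A.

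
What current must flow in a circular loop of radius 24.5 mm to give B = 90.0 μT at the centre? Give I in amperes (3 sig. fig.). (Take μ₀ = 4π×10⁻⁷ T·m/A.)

At the centre of a circular loop B = μ₀I/(2R), so I = 2RB/μ₀.
With R = 0.0245 m, I = 2 × 0.0245 × 9.00×10⁻⁵ / (4π×10⁻⁷) = 3.51 A.

I ≈ 3.51 A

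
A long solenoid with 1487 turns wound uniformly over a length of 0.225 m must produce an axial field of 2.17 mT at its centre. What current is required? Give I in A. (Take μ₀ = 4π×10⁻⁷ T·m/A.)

I ≈ 0.261 A

Inside a long solenoid B = μ₀nI with n = 6609 m⁻¹, so I = B/(μ₀n).
I = 2.17×10⁻³ / (4π×10⁻⁷ × 6609) = 0.261 A.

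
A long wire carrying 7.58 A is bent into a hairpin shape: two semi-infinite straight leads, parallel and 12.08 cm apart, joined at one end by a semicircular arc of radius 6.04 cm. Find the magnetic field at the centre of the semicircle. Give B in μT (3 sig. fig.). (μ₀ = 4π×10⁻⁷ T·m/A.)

The semicircular arc contributes B_arc = μ₀I·π/(4πR) = μ₀I/(4R) = 3.94×10⁻⁵ T.
Each semi-infinite lead is at perpendicular distance R = 0.0604 m from the centre, with the perpendicular foot at its near end, so it contributes μ₀I/(4πR); both point the same way, together 2.51×10⁻⁵ T.
Arc and leads all point the same direction: B = 3.94×10⁻⁵ + 2.51×10⁻⁵ = 6.45×10⁻⁵ T.

B ≈ 64.5 μT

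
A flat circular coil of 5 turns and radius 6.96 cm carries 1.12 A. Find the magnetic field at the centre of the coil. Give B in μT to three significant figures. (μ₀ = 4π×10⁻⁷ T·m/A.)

B ≈ 50.6 μT

For an N-turn flat coil, B = Nμ₀I/(2R) with R = 0.0696 m.
B = 5 × 1.01×10⁻⁵ T = 5.06×10⁻⁵ T.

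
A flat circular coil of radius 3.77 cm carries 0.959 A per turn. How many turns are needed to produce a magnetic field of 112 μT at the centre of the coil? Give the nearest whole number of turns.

N = 7

For an N-turn coil, B = Nμ₀I/(2R). A single turn gives B₁ = 1.60×10⁻⁵ T with R = 0.0377 m.
N = B/B₁ = 1.12×10⁻⁴ / 1.60×10⁻⁵ = 7.01.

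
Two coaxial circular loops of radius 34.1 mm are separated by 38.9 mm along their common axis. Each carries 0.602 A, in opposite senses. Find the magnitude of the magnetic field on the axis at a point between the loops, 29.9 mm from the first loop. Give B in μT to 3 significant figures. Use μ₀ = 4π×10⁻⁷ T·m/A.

B ≈ 5.31 μT

Each loop contributes B = μ₀IR²/[2(R²+z²)^(3/2)] on the axis, with z measured from that loop.
Loop 1 (z = 0.0299 m): B₁ = 4.72×10⁻⁶ T. Loop 2 (z = 0.009 m): B₂ = 1.00×10⁻⁵ T.
The fields oppose: B = |B₁ − B₂| = 5.31×10⁻⁶ T.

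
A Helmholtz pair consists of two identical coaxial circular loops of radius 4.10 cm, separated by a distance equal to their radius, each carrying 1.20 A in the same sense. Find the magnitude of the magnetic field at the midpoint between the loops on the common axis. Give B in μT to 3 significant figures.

Each loop contributes B = μ₀IR²/[2(R²+z²)^(3/2)] on the axis, with z measured from that loop.
Loop 1 (z = 0.0205 m): B₁ = 1.32×10⁻⁵ T. Loop 2 (z = 0.0205 m): B₂ = 1.32×10⁻⁵ T.
The fields add: B = B₁ + B₂ = 2.63×10⁻⁵ T.

B ≈ 26.3 μT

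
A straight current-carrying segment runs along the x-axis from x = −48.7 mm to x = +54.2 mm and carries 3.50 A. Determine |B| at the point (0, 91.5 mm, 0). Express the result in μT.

For a finite straight segment, B = (μ₀I/4πd)(sinθ₁ + sinθ₂), where θ₁, θ₂ are the angles from the perpendicular to each end.
The perpendicular distance is d = 0.0915 m; the end-offsets along the wire are a = 0.0487 m and b = 0.0542 m.
sinθ₁ = 0.0487/√(0.0487²+0.0915²) = 0.4698; sinθ₂ = 0.0542/√(0.0542²+0.0915²) = 0.5096.
B = (4π×10⁻⁷ × 3.50) / (4π × 0.0915) × (0.4698 + 0.5096) = 3.75×10⁻⁶ T.

B ≈ 3.75 μT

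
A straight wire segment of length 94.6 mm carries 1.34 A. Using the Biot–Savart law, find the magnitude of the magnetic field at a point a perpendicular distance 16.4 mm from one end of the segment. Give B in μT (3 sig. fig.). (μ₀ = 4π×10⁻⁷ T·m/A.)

B ≈ 8.05 μT

For a finite straight segment, B = (μ₀I/4πd)(sinθ₁ + sinθ₂), where θ₁, θ₂ are the angles from the perpendicular to each end.
The perpendicular foot is at one end, so the two end-offsets along the wire are 0 and L = 0.0946 m.
sinθ₁ = 0/√(0²+0.0164²) = 0.0000; sinθ₂ = 0.0946/√(0.0946²+0.0164²) = 0.9853.
B = (4π×10⁻⁷ × 1.34) / (4π × 0.0164) × (0.0000 + 0.9853) = 8.05×10⁻⁶ T.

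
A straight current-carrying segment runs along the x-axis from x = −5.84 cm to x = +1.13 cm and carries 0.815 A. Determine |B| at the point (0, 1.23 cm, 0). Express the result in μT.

B ≈ 11.0 μT

For a finite straight segment, B = (μ₀I/4πd)(sinθ₁ + sinθ₂), where θ₁, θ₂ are the angles from the perpendicular to each end.
The perpendicular distance is d = 0.0123 m; the end-offsets along the wire are a = 0.0584 m and b = 0.0113 m.
sinθ₁ = 0.0584/√(0.0584²+0.0123²) = 0.9785; sinθ₂ = 0.0113/√(0.0113²+0.0123²) = 0.6765.
B = (4π×10⁻⁷ × 0.815) / (4π × 0.0123) × (0.9785 + 0.6765) = 1.10×10⁻⁵ T.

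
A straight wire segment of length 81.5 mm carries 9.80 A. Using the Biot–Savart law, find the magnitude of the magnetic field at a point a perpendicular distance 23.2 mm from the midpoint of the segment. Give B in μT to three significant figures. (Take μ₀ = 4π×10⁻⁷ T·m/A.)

B ≈ 73.4 μT

For a finite straight segment, B = (μ₀I/4πd)(sinθ₁ + sinθ₂), where θ₁, θ₂ are the angles from the perpendicular to each end.
The perpendicular from the point meets the wire at its midpoint, so each end is L/2 = 0.04075 m away along the wire.
sinθ₁ = 0.04075/√(0.04075²+0.0232²) = 0.8690; sinθ₂ = 0.04075/√(0.04075²+0.0232²) = 0.8690.
B = (4π×10⁻⁷ × 9.80) / (4π × 0.0232) × (0.8690 + 0.8690) = 7.34×10⁻⁵ T.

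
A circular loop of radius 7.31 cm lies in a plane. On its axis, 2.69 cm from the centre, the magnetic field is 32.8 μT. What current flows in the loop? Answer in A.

I ≈ 4.62 A

On the axis of a loop, B = μ₀IR²/[2(R²+z²)^(3/2)], so I = 2B(R²+z²)^(3/2)/(μ₀R²).
R² + z² = 0.005344 + 0.0007236 = 0.006067 m²; raised to 3/2 gives 4.73×10⁻⁴ m³.
I = 2 × 3.28×10⁻⁵ × 4.73×10⁻⁴ / (1.26×10⁻⁶ × 0.005344) = 4.62 A.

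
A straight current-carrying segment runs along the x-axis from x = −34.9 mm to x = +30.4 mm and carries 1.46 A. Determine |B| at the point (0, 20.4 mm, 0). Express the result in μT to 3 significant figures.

For a finite straight segment, B = (μ₀I/4πd)(sinθ₁ + sinθ₂), where θ₁, θ₂ are the angles from the perpendicular to each end.
The perpendicular distance is d = 0.0204 m; the end-offsets along the wire are a = 0.0349 m and b = 0.0304 m.
sinθ₁ = 0.0349/√(0.0349²+0.0204²) = 0.8633; sinθ₂ = 0.0304/√(0.0304²+0.0204²) = 0.8304.
B = (4π×10⁻⁷ × 1.46) / (4π × 0.0204) × (0.8633 + 0.8304) = 1.21×10⁻⁵ T.

B ≈ 12.1 μT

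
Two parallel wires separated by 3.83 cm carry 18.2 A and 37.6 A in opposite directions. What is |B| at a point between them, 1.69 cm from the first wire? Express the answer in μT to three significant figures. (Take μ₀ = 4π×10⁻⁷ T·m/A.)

B ≈ 567 μT

Each long wire gives B = μ₀I/(2πd). Distances are d₁ = 0.0169 m and d₂ = 0.0214 m.
B₁ = 2.15×10⁻⁴ T, B₂ = 3.51×10⁻⁴ T.
Between antiparallel currents both contributions point the same way, so they add. B = B₁ + B₂ = 2.15×10⁻⁴ + 3.51×10⁻⁴ = 5.67×10⁻⁴ T.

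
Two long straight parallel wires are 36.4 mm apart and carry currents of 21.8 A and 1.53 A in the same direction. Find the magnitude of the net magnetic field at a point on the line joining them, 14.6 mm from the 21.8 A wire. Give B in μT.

B ≈ 285 μT

Each long wire gives B = μ₀I/(2πd). Distances are d₁ = 0.0146 m and d₂ = 0.0218 m.
B₁ = 2.99×10⁻⁴ T, B₂ = 1.40×10⁻⁵ T.
Between parallel currents the two contributions point in opposite directions, so they subtract. B = |B₁ − B₂| = |2.99×10⁻⁴ − 1.40×10⁻⁵| = 2.85×10⁻⁴ T.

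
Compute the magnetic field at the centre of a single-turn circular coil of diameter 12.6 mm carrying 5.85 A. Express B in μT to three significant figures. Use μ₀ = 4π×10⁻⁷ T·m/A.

B ≈ 583 μT

At the centre of a circular loop the Biot–Savart law gives B = μ₀I/(2R) (so R = 0.0063 m).
B = (4π×10⁻⁷ × 5.85) / (2 × 0.0063) = 5.83×10⁻⁴ T.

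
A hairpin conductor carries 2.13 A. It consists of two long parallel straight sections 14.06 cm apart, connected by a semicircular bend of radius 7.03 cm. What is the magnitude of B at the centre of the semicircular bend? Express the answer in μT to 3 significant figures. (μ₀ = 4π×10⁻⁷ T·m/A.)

B ≈ 15.6 μT

The semicircular arc contributes B_arc = μ₀I·π/(4πR) = μ₀I/(4R) = 9.52×10⁻⁶ T.
Each semi-infinite lead is at perpendicular distance R = 0.0703 m from the centre, with the perpendicular foot at its near end, so it contributes μ₀I/(4πR); both point the same way, together 6.06×10⁻⁶ T.
Arc and leads all point the same direction: B = 9.52×10⁻⁶ + 6.06×10⁻⁶ = 1.56×10⁻⁵ T.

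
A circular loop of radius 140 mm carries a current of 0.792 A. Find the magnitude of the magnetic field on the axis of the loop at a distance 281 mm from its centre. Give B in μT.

On the axis of a circular loop, B = μ₀IR² / [2(R²+z²)^(3/2)].
R² + z² = (0.14)² + (0.281)² = 0.09856 m², and (R²+z²)^(3/2) = 3.09×10⁻² m³.
B = (4π×10⁻⁷ × 0.792 × 0.0196) / (2 × 3.09×10⁻²) = 3.15×10⁻⁷ T.

B ≈ 0.315 μT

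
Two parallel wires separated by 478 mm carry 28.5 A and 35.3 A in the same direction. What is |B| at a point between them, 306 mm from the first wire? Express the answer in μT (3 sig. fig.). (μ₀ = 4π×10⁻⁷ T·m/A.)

Each long wire gives B = μ₀I/(2πd). Distances are d₁ = 0.306 m and d₂ = 0.172 m.
B₁ = 1.86×10⁻⁵ T, B₂ = 4.10×10⁻⁵ T.
Between parallel currents the two contributions point in opposite directions, so they subtract. B = |B₁ − B₂| = |1.86×10⁻⁵ − 4.10×10⁻⁵| = 2.24×10⁻⁵ T.

B ≈ 22.4 μT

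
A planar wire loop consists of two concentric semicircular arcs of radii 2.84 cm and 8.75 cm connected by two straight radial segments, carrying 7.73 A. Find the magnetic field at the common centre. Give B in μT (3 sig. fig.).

The radial connectors point toward the centre, so dl × r̂ = 0 and they contribute nothing.
Each semicircle gives μ₀I/(4R): inner arc 8.55×10⁻⁵ T, outer arc 2.78×10⁻⁵ T.
The two arcs carry current in opposite angular senses, so their fields oppose: B = |8.55×10⁻⁵ − 2.78×10⁻⁵| = 5.78×10⁻⁵ T.

B ≈ 57.8 μT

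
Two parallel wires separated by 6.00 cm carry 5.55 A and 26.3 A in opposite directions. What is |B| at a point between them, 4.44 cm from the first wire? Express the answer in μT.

Each long wire gives B = μ₀I/(2πd). Distances are d₁ = 0.0444 m and d₂ = 0.0156 m.
B₁ = 2.50×10⁻⁵ T, B₂ = 3.37×10⁻⁴ T.
Between antiparallel currents both contributions point the same way, so they add. B = B₁ + B₂ = 2.50×10⁻⁵ + 3.37×10⁻⁴ = 3.62×10⁻⁴ T.

B ≈ 362 μT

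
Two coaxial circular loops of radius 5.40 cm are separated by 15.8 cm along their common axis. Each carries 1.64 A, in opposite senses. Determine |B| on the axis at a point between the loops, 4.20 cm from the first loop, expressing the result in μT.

Each loop contributes B = μ₀IR²/[2(R²+z²)^(3/2)] on the axis, with z measured from that loop.
Loop 1 (z = 0.042 m): B₁ = 9.39×10⁻⁶ T. Loop 2 (z = 0.116 m): B₂ = 1.43×10⁻⁶ T.
The fields oppose: B = |B₁ − B₂| = 7.95×10⁻⁶ T.

B ≈ 7.95 μT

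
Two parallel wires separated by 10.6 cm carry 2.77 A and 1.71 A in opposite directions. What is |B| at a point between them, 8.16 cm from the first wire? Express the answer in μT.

B ≈ 20.8 μT

Each long wire gives B = μ₀I/(2πd). Distances are d₁ = 0.0816 m and d₂ = 0.0244 m.
B₁ = 6.79×10⁻⁶ T, B₂ = 1.40×10⁻⁵ T.
Between antiparallel currents both contributions point the same way, so they add. B = B₁ + B₂ = 6.79×10⁻⁶ + 1.40×10⁻⁵ = 2.08×10⁻⁵ T.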